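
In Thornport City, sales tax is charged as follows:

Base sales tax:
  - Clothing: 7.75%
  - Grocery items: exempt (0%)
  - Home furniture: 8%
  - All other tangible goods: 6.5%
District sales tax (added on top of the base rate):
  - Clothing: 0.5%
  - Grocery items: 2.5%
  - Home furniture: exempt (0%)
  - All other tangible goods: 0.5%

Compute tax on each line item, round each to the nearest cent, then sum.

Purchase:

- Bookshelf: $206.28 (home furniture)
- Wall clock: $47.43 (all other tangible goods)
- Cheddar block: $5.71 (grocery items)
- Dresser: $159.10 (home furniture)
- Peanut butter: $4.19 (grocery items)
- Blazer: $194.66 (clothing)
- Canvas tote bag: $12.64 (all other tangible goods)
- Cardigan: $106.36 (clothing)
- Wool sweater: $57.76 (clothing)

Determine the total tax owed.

$63.27

Bookshelf $206.28: home furniture → 8% + 0% district = 8% → $16.50
Wall clock $47.43: all other tangible goods → 6.5% + 0.5% district = 7% → $3.32
Cheddar block $5.71: grocery items → 0% + 2.5% district = 2.5% → $0.14
Dresser $159.10: home furniture → 8% + 0% district = 8% → $12.73
Peanut butter $4.19: grocery items → 0% + 2.5% district = 2.5% → $0.10
Blazer $194.66: clothing → 7.75% + 0.5% district = 8.25% → $16.06
Canvas tote bag $12.64: all other tangible goods → 6.5% + 0.5% district = 7% → $0.88
Cardigan $106.36: clothing → 7.75% + 0.5% district = 8.25% → $8.77
Wool sweater $57.76: clothing → 7.75% + 0.5% district = 8.25% → $4.77
Total tax = $16.50 + $3.32 + $0.14 + $12.73 + $0.10 + $16.06 + $0.88 + $8.77 + $4.77 = $63.27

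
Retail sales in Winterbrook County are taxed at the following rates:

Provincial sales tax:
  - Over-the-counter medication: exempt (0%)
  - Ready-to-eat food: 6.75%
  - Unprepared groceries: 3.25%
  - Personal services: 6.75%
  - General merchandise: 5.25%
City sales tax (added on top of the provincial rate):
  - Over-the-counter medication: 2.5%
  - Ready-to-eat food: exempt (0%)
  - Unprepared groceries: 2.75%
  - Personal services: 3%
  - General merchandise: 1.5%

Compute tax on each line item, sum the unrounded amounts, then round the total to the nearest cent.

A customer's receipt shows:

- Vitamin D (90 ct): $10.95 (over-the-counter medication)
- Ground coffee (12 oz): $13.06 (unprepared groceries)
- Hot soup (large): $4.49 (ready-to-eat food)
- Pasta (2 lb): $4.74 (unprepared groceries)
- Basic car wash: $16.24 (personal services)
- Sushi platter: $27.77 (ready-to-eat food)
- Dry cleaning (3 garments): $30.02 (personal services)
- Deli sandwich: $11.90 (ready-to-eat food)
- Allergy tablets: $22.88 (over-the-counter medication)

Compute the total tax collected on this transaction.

Vitamin D (90 ct) $10.95: over-the-counter medication → 0% + 2.5% city = 2.5% → $0.27375
Ground coffee (12 oz) $13.06: unprepared groceries → 3.25% + 2.75% city = 6% → $0.7836
Hot soup (large) $4.49: ready-to-eat food → 6.75% + 0% city = 6.75% → $0.303075
Pasta (2 lb) $4.74: unprepared groceries → 3.25% + 2.75% city = 6% → $0.2844
Basic car wash $16.24: personal services → 6.75% + 3% city = 9.75% → $1.5834
Sushi platter $27.77: ready-to-eat food → 6.75% + 0% city = 6.75% → $1.874475
Dry cleaning (3 garments) $30.02: personal services → 6.75% + 3% city = 9.75% → $2.92695
Deli sandwich $11.90: ready-to-eat food → 6.75% + 0% city = 6.75% → $0.80325
Allergy tablets $22.88: over-the-counter medication → 0% + 2.5% city = 2.5% → $0.572
Unrounded tax sum = $9.4049 → $9.40

$9.40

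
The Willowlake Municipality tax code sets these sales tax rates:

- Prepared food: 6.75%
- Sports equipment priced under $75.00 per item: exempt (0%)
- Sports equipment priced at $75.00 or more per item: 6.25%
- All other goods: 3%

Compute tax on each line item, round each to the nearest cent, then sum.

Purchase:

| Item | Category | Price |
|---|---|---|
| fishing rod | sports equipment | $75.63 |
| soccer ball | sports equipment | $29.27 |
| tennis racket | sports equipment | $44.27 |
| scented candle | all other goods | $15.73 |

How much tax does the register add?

Fishing rod $75.63: sports equipment, $75.00 or more → 6.25% → $4.73
Soccer ball $29.27: sports equipment, under $75.00 → 0% → $0.00
Tennis racket $44.27: sports equipment, under $75.00 → 0% → $0.00
Scented candle $15.73: all other goods → 3% → $0.47
Total tax = $4.73 + $0.47 = $5.20

$5.20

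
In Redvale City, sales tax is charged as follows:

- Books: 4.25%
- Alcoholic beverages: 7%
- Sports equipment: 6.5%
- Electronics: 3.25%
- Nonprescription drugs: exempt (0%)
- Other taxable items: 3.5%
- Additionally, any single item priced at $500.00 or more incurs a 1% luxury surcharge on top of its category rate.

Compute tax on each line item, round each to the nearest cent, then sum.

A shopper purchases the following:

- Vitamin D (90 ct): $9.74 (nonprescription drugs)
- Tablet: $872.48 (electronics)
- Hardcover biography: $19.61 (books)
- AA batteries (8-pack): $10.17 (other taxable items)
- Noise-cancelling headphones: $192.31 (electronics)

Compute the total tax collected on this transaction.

Vitamin D (90 ct) $9.74: nonprescription drugs → 0% → $0.00
Tablet $872.48: electronics → 3.25% + 1% surcharge = 4.25% → $37.08
Hardcover biography $19.61: books → 4.25% → $0.83
AA batteries (8-pack) $10.17: other taxable items → 3.5% → $0.36
Noise-cancelling headphones $192.31: electronics → 3.25% → $6.25
Total tax = $37.08 + $0.83 + $0.36 + $6.25 = $44.52

$44.52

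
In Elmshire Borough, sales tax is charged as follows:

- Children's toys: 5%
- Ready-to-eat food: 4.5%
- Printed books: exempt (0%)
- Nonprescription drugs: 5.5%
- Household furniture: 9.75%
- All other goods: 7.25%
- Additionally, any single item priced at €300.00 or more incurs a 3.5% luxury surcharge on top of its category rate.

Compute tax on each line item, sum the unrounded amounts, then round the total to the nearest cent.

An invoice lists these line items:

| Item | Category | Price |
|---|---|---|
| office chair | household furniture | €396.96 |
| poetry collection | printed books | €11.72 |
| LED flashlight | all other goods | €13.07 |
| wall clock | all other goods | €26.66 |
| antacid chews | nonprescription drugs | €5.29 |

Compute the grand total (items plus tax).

Office chair €396.96: household furniture → 9.75% + 3.5% surcharge = 13.25% → €52.5972
Poetry collection €11.72: printed books → 0% → €0.00
LED flashlight €13.07: all other goods → 7.25% → €0.947575
Wall clock €26.66: all other goods → 7.25% → €1.93285
Antacid chews €5.29: nonprescription drugs → 5.5% → €0.29095
Subtotal = €453.70; unrounded tax = €55.768575 → €55.77; total due = €509.47

€509.47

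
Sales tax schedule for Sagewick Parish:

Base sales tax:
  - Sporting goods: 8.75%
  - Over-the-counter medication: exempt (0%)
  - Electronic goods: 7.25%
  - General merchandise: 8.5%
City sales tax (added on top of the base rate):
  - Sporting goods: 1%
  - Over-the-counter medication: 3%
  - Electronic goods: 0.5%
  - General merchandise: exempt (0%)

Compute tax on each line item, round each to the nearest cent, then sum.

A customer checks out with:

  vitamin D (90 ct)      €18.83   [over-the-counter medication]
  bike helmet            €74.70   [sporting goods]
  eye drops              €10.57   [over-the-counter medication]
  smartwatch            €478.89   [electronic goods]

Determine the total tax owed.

€45.27

Vitamin D (90 ct) €18.83: over-the-counter medication → 0% + 3% city = 3% → €0.56
Bike helmet €74.70: sporting goods → 8.75% + 1% city = 9.75% → €7.28
Eye drops €10.57: over-the-counter medication → 0% + 3% city = 3% → €0.32
Smartwatch €478.89: electronic goods → 7.25% + 0.5% city = 7.75% → €37.11
Total tax = €0.56 + €7.28 + €0.32 + €37.11 = €45.27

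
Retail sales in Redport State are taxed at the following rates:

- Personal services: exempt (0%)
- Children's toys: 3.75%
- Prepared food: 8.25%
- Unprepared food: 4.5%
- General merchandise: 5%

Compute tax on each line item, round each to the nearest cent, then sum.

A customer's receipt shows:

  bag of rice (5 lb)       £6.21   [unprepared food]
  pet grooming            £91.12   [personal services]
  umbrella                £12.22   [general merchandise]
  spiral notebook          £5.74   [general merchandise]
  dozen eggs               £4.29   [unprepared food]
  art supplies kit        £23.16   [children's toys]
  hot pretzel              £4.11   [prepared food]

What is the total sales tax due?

£2.58

Bag of rice (5 lb) £6.21: unprepared food → 4.5% → £0.28
Pet grooming £91.12: personal services → 0% → £0.00
Umbrella £12.22: general merchandise → 5% → £0.61
Spiral notebook £5.74: general merchandise → 5% → £0.29
Dozen eggs £4.29: unprepared food → 4.5% → £0.19
Art supplies kit £23.16: children's toys → 3.75% → £0.87
Hot pretzel £4.11: prepared food → 8.25% → £0.34
Total tax = £0.28 + £0.61 + £0.29 + £0.19 + £0.87 + £0.34 = £2.58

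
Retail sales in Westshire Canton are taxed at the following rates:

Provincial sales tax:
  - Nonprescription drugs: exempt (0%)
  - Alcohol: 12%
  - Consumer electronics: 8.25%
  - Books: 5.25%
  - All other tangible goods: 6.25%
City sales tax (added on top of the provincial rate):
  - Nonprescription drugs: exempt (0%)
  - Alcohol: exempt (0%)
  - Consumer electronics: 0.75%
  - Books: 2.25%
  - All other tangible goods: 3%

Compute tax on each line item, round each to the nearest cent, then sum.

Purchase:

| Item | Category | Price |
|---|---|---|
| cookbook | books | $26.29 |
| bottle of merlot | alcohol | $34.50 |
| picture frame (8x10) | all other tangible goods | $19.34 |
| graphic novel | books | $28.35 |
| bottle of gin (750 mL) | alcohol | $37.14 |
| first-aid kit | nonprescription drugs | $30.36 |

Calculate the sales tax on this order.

Cookbook $26.29: books → 5.25% + 2.25% city = 7.5% → $1.97
Bottle of merlot $34.50: alcohol → 12% + 0% city = 12% → $4.14
Picture frame (8x10) $19.34: all other tangible goods → 6.25% + 3% city = 9.25% → $1.79
Graphic novel $28.35: books → 5.25% + 2.25% city = 7.5% → $2.13
Bottle of gin (750 mL) $37.14: alcohol → 12% + 0% city = 12% → $4.46
First-aid kit $30.36: nonprescription drugs → 0% + 0% city = 0% → $0.00
Total tax = $1.97 + $4.14 + $1.79 + $2.13 + $4.46 = $14.49

$14.49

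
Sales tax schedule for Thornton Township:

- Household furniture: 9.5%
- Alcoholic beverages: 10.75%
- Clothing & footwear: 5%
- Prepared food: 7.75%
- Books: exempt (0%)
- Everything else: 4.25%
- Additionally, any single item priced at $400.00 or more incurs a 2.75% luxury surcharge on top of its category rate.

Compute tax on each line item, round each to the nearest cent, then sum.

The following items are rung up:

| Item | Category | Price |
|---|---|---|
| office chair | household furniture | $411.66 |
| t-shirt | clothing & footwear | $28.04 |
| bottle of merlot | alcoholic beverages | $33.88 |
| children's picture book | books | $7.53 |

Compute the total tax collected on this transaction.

$55.47

Office chair $411.66: household furniture → 9.5% + 2.75% surcharge = 12.25% → $50.43
T-shirt $28.04: clothing & footwear → 5% → $1.40
Bottle of merlot $33.88: alcoholic beverages → 10.75% → $3.64
Children's picture book $7.53: books → 0% → $0.00
Total tax = $50.43 + $1.40 + $3.64 = $55.47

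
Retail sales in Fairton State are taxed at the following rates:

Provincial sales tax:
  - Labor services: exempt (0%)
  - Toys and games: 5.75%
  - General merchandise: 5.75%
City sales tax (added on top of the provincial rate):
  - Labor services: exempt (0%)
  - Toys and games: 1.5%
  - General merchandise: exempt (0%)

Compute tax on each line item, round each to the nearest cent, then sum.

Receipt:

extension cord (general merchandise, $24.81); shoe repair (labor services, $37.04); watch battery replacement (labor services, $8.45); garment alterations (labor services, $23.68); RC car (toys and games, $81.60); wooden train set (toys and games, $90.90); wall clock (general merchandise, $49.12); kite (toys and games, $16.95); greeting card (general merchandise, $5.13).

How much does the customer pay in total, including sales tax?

$355.96

Extension cord $24.81: general merchandise → 5.75% + 0% city = 5.75% → $1.43
Shoe repair $37.04: labor services → 0% + 0% city = 0% → $0.00
Watch battery replacement $8.45: labor services → 0% + 0% city = 0% → $0.00
Garment alterations $23.68: labor services → 0% + 0% city = 0% → $0.00
RC car $81.60: toys and games → 5.75% + 1.5% city = 7.25% → $5.92
Wooden train set $90.90: toys and games → 5.75% + 1.5% city = 7.25% → $6.59
Wall clock $49.12: general merchandise → 5.75% + 0% city = 5.75% → $2.82
Kite $16.95: toys and games → 5.75% + 1.5% city = 7.25% → $1.23
Greeting card $5.13: general merchandise → 5.75% + 0% city = 5.75% → $0.29
Subtotal = $337.68; tax = $18.28; total due = $355.96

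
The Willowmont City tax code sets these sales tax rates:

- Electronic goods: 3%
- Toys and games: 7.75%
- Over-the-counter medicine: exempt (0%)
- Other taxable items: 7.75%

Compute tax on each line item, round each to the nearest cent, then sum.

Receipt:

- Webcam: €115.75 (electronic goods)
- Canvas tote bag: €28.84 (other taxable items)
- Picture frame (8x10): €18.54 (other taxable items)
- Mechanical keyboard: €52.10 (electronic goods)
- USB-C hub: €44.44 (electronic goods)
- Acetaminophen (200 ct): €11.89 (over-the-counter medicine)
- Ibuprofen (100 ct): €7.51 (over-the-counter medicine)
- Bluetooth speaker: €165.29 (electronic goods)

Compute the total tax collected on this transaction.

Webcam €115.75: electronic goods → 3% → €3.47
Canvas tote bag €28.84: other taxable items → 7.75% → €2.24
Picture frame (8x10) €18.54: other taxable items → 7.75% → €1.44
Mechanical keyboard €52.10: electronic goods → 3% → €1.56
USB-C hub €44.44: electronic goods → 3% → €1.33
Acetaminophen (200 ct) €11.89: over-the-counter medicine → 0% → €0.00
Ibuprofen (100 ct) €7.51: over-the-counter medicine → 0% → €0.00
Bluetooth speaker €165.29: electronic goods → 3% → €4.96
Total tax = €3.47 + €2.24 + €1.44 + €1.56 + €1.33 + €4.96 = €15.00

€15.00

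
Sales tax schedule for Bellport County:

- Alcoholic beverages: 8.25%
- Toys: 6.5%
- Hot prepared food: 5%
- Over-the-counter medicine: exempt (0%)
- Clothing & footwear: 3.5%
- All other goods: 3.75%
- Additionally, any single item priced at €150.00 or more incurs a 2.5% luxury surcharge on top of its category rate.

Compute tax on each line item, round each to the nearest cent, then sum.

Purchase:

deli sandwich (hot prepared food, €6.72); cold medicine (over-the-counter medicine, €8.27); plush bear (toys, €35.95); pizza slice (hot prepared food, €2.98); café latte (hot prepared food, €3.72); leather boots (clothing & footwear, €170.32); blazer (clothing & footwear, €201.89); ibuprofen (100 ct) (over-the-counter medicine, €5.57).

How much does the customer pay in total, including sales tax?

€460.77

Deli sandwich €6.72: hot prepared food → 5% → €0.34
Cold medicine €8.27: over-the-counter medicine → 0% → €0.00
Plush bear €35.95: toys → 6.5% → €2.34
Pizza slice €2.98: hot prepared food → 5% → €0.15
Café latte €3.72: hot prepared food → 5% → €0.19
Leather boots €170.32: clothing & footwear → 3.5% + 2.5% surcharge = 6% → €10.22
Blazer €201.89: clothing & footwear → 3.5% + 2.5% surcharge = 6% → €12.11
Ibuprofen (100 ct) €5.57: over-the-counter medicine → 0% → €0.00
Subtotal = €435.42; tax = €25.35; total due = €460.77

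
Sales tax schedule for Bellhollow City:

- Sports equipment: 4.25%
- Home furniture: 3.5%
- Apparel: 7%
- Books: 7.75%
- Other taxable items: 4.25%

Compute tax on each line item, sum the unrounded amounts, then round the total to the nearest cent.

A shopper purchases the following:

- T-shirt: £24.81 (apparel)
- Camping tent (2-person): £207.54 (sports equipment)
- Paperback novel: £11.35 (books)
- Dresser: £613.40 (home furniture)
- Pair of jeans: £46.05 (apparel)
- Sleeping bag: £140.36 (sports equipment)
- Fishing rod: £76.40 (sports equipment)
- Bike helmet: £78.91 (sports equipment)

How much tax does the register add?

T-shirt £24.81: apparel → 7% → £1.7367
Camping tent (2-person) £207.54: sports equipment → 4.25% → £8.82045
Paperback novel £11.35: books → 7.75% → £0.879625
Dresser £613.40: home furniture → 3.5% → £21.469
Pair of jeans £46.05: apparel → 7% → £3.2235
Sleeping bag £140.36: sports equipment → 4.25% → £5.9653
Fishing rod £76.40: sports equipment → 4.25% → £3.247
Bike helmet £78.91: sports equipment → 4.25% → £3.353675
Unrounded tax sum = £48.69525 → £48.70

£48.70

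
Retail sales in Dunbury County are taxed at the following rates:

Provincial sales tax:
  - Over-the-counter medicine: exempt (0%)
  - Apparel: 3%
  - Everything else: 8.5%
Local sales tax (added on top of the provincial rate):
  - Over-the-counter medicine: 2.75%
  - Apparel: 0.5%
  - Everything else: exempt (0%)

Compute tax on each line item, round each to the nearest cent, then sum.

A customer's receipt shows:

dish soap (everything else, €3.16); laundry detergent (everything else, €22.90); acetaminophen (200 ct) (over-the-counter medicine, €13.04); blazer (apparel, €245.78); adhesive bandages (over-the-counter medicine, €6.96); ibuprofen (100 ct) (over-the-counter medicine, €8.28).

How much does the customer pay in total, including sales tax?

€311.72

Dish soap €3.16: everything else → 8.5% + 0% local = 8.5% → €0.27
Laundry detergent €22.90: everything else → 8.5% + 0% local = 8.5% → €1.95
Acetaminophen (200 ct) €13.04: over-the-counter medicine → 0% + 2.75% local = 2.75% → €0.36
Blazer €245.78: apparel → 3% + 0.5% local = 3.5% → €8.60
Adhesive bandages €6.96: over-the-counter medicine → 0% + 2.75% local = 2.75% → €0.19
Ibuprofen (100 ct) €8.28: over-the-counter medicine → 0% + 2.75% local = 2.75% → €0.23
Subtotal = €300.12; tax = €11.60; total due = €311.72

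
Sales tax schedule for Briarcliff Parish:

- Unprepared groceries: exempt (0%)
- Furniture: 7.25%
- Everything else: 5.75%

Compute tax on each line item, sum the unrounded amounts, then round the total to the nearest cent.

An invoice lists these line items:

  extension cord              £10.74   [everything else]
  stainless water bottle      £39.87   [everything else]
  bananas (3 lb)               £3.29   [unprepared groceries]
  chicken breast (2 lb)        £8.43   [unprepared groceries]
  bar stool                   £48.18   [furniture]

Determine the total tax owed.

£6.40

Extension cord £10.74: everything else → 5.75% → £0.61755
Stainless water bottle £39.87: everything else → 5.75% → £2.292525
Bananas (3 lb) £3.29: unprepared groceries → 0% → £0.00
Chicken breast (2 lb) £8.43: unprepared groceries → 0% → £0.00
Bar stool £48.18: furniture → 7.25% → £3.49305
Unrounded tax sum = £6.403125 → £6.40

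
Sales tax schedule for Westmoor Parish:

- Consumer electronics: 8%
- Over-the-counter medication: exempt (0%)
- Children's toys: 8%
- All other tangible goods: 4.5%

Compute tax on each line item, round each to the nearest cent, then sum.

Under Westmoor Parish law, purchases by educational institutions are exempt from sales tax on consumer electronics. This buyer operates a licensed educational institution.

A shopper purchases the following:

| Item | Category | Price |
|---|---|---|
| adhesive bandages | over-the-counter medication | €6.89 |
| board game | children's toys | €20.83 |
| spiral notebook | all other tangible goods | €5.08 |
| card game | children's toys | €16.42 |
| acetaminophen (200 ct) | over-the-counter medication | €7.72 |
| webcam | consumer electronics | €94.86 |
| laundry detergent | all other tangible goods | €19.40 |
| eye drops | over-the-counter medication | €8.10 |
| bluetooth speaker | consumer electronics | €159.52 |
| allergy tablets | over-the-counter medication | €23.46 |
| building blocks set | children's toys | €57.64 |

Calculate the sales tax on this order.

€8.69

Adhesive bandages €6.89: over-the-counter medication → 0% → €0.00
Board game €20.83: children's toys → 8% → €1.67
Spiral notebook €5.08: all other tangible goods → 4.5% → €0.23
Card game €16.42: children's toys → 8% → €1.31
Acetaminophen (200 ct) €7.72: over-the-counter medication → 0% → €0.00
Webcam €94.86: consumer electronics, buyer-exempt → 0% → €0.00
Laundry detergent €19.40: all other tangible goods → 4.5% → €0.87
Eye drops €8.10: over-the-counter medication → 0% → €0.00
Bluetooth speaker €159.52: consumer electronics, buyer-exempt → 0% → €0.00
Allergy tablets €23.46: over-the-counter medication → 0% → €0.00
Building blocks set €57.64: children's toys → 8% → €4.61
Total tax = €1.67 + €0.23 + €1.31 + €0.87 + €4.61 = €8.69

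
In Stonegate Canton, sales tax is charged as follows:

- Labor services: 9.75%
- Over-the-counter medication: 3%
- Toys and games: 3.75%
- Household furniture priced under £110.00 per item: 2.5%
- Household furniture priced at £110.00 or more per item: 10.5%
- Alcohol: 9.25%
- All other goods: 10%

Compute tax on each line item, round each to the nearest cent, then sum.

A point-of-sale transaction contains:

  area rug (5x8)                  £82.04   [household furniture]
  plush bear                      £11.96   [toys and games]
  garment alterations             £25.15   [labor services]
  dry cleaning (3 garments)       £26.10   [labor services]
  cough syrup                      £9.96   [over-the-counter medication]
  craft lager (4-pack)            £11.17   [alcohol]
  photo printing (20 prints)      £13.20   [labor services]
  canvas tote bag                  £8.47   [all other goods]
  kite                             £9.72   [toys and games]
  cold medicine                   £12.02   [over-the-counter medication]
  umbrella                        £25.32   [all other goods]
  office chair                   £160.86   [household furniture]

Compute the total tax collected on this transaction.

£31.10

Area rug (5x8) £82.04: household furniture, under £110.00 → 2.5% → £2.05
Plush bear £11.96: toys and games → 3.75% → £0.45
Garment alterations £25.15: labor services → 9.75% → £2.45
Dry cleaning (3 garments) £26.10: labor services → 9.75% → £2.54
Cough syrup £9.96: over-the-counter medication → 3% → £0.30
Craft lager (4-pack) £11.17: alcohol → 9.25% → £1.03
Photo printing (20 prints) £13.20: labor services → 9.75% → £1.29
Canvas tote bag £8.47: all other goods → 10% → £0.85
Kite £9.72: toys and games → 3.75% → £0.36
Cold medicine £12.02: over-the-counter medication → 3% → £0.36
Umbrella £25.32: all other goods → 10% → £2.53
Office chair £160.86: household furniture, £110.00 or more → 10.5% → £16.89
Total tax = £2.05 + £0.45 + £2.45 + £2.54 + £0.30 + £1.03 + £1.29 + £0.85 + £0.36 + £0.36 + £2.53 + £16.89 = £31.10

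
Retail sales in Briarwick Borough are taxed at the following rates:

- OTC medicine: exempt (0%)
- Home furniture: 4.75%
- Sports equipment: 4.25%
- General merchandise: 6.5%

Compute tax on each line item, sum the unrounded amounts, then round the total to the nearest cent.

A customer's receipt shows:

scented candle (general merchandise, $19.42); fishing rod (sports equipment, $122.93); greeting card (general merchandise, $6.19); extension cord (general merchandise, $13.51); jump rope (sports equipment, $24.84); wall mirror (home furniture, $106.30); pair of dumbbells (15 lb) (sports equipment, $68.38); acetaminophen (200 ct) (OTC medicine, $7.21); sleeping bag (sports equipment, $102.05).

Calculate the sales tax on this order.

Scented candle $19.42: general merchandise → 6.5% → $1.2623
Fishing rod $122.93: sports equipment → 4.25% → $5.224525
Greeting card $6.19: general merchandise → 6.5% → $0.40235
Extension cord $13.51: general merchandise → 6.5% → $0.87815
Jump rope $24.84: sports equipment → 4.25% → $1.0557
Wall mirror $106.30: home furniture → 4.75% → $5.04925
Pair of dumbbells (15 lb) $68.38: sports equipment → 4.25% → $2.90615
Acetaminophen (200 ct) $7.21: OTC medicine → 0% → $0.00
Sleeping bag $102.05: sports equipment → 4.25% → $4.337125
Unrounded tax sum = $21.11555 → $21.12

$21.12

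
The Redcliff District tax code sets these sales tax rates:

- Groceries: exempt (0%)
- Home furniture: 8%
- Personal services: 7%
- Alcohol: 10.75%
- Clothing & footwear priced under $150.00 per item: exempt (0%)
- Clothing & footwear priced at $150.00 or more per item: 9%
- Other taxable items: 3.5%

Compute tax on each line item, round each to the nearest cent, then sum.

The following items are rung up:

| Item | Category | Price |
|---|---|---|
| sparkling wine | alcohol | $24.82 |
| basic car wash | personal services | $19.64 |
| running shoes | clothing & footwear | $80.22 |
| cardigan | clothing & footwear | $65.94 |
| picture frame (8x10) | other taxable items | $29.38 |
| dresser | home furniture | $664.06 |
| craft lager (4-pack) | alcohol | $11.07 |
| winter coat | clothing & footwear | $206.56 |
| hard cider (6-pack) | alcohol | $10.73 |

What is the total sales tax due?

Sparkling wine $24.82: alcohol → 10.75% → $2.67
Basic car wash $19.64: personal services → 7% → $1.37
Running shoes $80.22: clothing & footwear, under $150.00 → 0% → $0.00
Cardigan $65.94: clothing & footwear, under $150.00 → 0% → $0.00
Picture frame (8x10) $29.38: other taxable items → 3.5% → $1.03
Dresser $664.06: home furniture → 8% → $53.12
Craft lager (4-pack) $11.07: alcohol → 10.75% → $1.19
Winter coat $206.56: clothing & footwear, $150.00 or more → 9% → $18.59
Hard cider (6-pack) $10.73: alcohol → 10.75% → $1.15
Total tax = $2.67 + $1.37 + $1.03 + $53.12 + $1.19 + $18.59 + $1.15 = $79.12

$79.12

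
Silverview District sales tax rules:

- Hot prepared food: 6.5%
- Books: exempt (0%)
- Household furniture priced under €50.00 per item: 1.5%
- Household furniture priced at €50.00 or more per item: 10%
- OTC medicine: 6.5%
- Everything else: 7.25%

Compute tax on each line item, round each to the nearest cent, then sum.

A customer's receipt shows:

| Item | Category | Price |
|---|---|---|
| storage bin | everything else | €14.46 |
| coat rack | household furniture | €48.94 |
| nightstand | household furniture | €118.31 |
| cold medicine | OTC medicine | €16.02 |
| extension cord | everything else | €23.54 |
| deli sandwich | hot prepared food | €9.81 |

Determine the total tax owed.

Storage bin €14.46: everything else → 7.25% → €1.05
Coat rack €48.94: household furniture, under €50.00 → 1.5% → €0.73
Nightstand €118.31: household furniture, €50.00 or more → 10% → €11.83
Cold medicine €16.02: OTC medicine → 6.5% → €1.04
Extension cord €23.54: everything else → 7.25% → €1.71
Deli sandwich €9.81: hot prepared food → 6.5% → €0.64
Total tax = €1.05 + €0.73 + €11.83 + €1.04 + €1.71 + €0.64 = €17.00

€17.00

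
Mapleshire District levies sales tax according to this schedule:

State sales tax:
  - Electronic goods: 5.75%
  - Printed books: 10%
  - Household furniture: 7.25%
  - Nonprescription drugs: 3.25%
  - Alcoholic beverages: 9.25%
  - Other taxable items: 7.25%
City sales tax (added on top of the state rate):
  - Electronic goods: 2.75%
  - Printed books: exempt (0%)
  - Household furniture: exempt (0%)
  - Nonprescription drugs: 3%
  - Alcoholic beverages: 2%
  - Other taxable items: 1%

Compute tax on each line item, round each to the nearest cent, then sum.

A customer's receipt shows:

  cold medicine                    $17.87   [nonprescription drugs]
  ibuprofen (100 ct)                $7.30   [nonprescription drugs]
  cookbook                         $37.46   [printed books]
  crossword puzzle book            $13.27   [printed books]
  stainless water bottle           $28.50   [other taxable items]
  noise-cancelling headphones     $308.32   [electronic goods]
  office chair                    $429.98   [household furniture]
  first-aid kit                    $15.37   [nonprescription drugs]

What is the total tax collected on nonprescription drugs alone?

$2.54

Cold medicine $17.87: nonprescription drugs → 3.25% + 3% city = 6.25% → $1.12
Ibuprofen (100 ct) $7.30: nonprescription drugs → 3.25% + 3% city = 6.25% → $0.46
First-aid kit $15.37: nonprescription drugs → 3.25% + 3% city = 6.25% → $0.96
Tax on nonprescription drugs = $1.12 + $0.46 + $0.96 = $2.54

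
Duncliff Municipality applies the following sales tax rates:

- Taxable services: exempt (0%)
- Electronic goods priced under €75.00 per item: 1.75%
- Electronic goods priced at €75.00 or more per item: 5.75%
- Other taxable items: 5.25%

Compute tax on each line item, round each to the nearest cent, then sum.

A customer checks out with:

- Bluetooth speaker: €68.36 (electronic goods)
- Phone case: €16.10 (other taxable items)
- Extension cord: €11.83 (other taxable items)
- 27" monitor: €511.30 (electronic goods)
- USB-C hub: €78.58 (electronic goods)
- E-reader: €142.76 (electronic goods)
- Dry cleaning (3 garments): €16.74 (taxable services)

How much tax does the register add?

Bluetooth speaker €68.36: electronic goods, under €75.00 → 1.75% → €1.20
Phone case €16.10: other taxable items → 5.25% → €0.85
Extension cord €11.83: other taxable items → 5.25% → €0.62
27" monitor €511.30: electronic goods, €75.00 or more → 5.75% → €29.40
USB-C hub €78.58: electronic goods, €75.00 or more → 5.75% → €4.52
E-reader €142.76: electronic goods, €75.00 or more → 5.75% → €8.21
Dry cleaning (3 garments) €16.74: taxable services → 0% → €0.00
Total tax = €1.20 + €0.85 + €0.62 + €29.40 + €4.52 + €8.21 = €44.80

€44.80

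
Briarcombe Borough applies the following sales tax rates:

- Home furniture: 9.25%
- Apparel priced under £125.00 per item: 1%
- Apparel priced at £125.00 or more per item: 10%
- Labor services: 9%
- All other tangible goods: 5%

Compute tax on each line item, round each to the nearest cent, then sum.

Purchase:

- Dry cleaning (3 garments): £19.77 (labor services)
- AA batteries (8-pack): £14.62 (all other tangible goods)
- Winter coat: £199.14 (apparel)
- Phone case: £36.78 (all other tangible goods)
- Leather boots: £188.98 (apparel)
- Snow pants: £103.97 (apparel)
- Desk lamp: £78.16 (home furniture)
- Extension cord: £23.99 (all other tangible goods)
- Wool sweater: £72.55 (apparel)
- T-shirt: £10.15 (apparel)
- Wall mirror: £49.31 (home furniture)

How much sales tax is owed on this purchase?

£58.02

Dry cleaning (3 garments) £19.77: labor services → 9% → £1.78
AA batteries (8-pack) £14.62: all other tangible goods → 5% → £0.73
Winter coat £199.14: apparel, £125.00 or more → 10% → £19.91
Phone case £36.78: all other tangible goods → 5% → £1.84
Leather boots £188.98: apparel, £125.00 or more → 10% → £18.90
Snow pants £103.97: apparel, under £125.00 → 1% → £1.04
Desk lamp £78.16: home furniture → 9.25% → £7.23
Extension cord £23.99: all other tangible goods → 5% → £1.20
Wool sweater £72.55: apparel, under £125.00 → 1% → £0.73
T-shirt £10.15: apparel, under £125.00 → 1% → £0.10
Wall mirror £49.31: home furniture → 9.25% → £4.56
Total tax = £1.78 + £0.73 + £19.91 + £1.84 + £18.90 + £1.04 + £7.23 + £1.20 + £0.73 + £0.10 + £4.56 = £58.02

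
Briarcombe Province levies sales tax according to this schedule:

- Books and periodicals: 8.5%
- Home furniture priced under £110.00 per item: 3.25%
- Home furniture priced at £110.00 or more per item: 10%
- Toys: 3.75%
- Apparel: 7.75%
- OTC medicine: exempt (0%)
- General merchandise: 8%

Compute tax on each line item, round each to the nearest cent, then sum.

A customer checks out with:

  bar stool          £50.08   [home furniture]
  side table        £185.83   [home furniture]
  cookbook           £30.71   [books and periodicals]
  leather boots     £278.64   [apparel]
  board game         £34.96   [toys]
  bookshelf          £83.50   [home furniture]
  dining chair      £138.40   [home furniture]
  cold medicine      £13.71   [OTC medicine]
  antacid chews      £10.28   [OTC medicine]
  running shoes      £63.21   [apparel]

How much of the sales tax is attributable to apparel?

Leather boots £278.64: apparel → 7.75% → £21.59
Running shoes £63.21: apparel → 7.75% → £4.90
Tax on apparel = £21.59 + £4.90 = £26.49

£26.49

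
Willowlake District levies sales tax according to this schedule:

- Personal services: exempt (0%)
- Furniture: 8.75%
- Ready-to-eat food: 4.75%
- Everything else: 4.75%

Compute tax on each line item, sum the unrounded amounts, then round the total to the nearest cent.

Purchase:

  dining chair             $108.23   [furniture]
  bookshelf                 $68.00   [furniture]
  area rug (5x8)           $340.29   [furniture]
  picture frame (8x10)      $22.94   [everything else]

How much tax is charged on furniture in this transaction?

$45.20

Dining chair $108.23: furniture → 8.75% → $9.470125
Bookshelf $68.00: furniture → 8.75% → $5.95
Area rug (5x8) $340.29: furniture → 8.75% → $29.775375
Tax on furniture: unrounded sum = $45.1955 → $45.20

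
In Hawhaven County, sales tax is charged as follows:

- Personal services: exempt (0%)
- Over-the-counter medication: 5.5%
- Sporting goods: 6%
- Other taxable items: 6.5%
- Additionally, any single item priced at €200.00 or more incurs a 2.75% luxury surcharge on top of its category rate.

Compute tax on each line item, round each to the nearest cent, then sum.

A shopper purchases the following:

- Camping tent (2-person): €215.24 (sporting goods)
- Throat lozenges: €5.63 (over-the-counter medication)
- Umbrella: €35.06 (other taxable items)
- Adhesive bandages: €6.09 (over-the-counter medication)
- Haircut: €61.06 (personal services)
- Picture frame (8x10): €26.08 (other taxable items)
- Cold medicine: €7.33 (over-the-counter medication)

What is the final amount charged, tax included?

Camping tent (2-person) €215.24: sporting goods → 6% + 2.75% surcharge = 8.75% → €18.83
Throat lozenges €5.63: over-the-counter medication → 5.5% → €0.31
Umbrella €35.06: other taxable items → 6.5% → €2.28
Adhesive bandages €6.09: over-the-counter medication → 5.5% → €0.33
Haircut €61.06: personal services → 0% → €0.00
Picture frame (8x10) €26.08: other taxable items → 6.5% → €1.70
Cold medicine €7.33: over-the-counter medication → 5.5% → €0.40
Subtotal = €356.49; tax = €23.85; total due = €380.34

€380.34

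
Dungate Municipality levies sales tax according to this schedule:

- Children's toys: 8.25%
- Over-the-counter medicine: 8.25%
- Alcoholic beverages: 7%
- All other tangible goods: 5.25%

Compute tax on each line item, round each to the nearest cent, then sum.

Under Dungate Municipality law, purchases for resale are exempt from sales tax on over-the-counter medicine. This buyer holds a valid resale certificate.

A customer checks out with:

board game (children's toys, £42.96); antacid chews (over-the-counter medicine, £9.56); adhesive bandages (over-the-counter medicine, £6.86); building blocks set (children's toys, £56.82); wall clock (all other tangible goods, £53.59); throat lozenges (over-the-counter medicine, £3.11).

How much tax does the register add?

Board game £42.96: children's toys → 8.25% → £3.54
Antacid chews £9.56: over-the-counter medicine, buyer-exempt → 0% → £0.00
Adhesive bandages £6.86: over-the-counter medicine, buyer-exempt → 0% → £0.00
Building blocks set £56.82: children's toys → 8.25% → £4.69
Wall clock £53.59: all other tangible goods → 5.25% → £2.81
Throat lozenges £3.11: over-the-counter medicine, buyer-exempt → 0% → £0.00
Total tax = £3.54 + £4.69 + £2.81 = £11.04

£11.04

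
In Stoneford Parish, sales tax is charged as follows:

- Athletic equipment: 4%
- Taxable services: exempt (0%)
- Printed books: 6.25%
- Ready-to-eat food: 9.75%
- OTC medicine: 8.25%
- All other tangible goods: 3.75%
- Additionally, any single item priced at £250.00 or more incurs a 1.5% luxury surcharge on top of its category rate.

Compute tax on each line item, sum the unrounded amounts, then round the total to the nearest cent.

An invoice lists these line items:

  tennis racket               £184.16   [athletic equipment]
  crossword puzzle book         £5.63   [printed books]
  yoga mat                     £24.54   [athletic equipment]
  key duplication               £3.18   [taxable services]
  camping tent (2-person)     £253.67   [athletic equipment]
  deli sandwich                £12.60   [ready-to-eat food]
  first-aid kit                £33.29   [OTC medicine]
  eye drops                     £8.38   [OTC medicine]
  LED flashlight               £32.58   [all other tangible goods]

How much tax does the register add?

Tennis racket £184.16: athletic equipment → 4% → £7.3664
Crossword puzzle book £5.63: printed books → 6.25% → £0.351875
Yoga mat £24.54: athletic equipment → 4% → £0.9816
Key duplication £3.18: taxable services → 0% → £0.00
Camping tent (2-person) £253.67: athletic equipment → 4% + 1.5% surcharge = 5.5% → £13.95185
Deli sandwich £12.60: ready-to-eat food → 9.75% → £1.2285
First-aid kit £33.29: OTC medicine → 8.25% → £2.746425
Eye drops £8.38: OTC medicine → 8.25% → £0.69135
LED flashlight £32.58: all other tangible goods → 3.75% → £1.22175
Unrounded tax sum = £28.53975 → £28.54

£28.54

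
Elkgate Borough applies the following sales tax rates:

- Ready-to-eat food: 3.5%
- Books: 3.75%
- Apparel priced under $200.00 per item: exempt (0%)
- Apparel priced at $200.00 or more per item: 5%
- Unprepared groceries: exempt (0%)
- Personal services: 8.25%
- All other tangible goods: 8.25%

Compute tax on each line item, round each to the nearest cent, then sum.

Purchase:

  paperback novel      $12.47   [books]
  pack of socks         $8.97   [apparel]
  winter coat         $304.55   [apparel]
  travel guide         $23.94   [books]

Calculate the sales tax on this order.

$16.60

Paperback novel $12.47: books → 3.75% → $0.47
Pack of socks $8.97: apparel, under $200.00 → 0% → $0.00
Winter coat $304.55: apparel, $200.00 or more → 5% → $15.23
Travel guide $23.94: books → 3.75% → $0.90
Total tax = $0.47 + $15.23 + $0.90 = $16.60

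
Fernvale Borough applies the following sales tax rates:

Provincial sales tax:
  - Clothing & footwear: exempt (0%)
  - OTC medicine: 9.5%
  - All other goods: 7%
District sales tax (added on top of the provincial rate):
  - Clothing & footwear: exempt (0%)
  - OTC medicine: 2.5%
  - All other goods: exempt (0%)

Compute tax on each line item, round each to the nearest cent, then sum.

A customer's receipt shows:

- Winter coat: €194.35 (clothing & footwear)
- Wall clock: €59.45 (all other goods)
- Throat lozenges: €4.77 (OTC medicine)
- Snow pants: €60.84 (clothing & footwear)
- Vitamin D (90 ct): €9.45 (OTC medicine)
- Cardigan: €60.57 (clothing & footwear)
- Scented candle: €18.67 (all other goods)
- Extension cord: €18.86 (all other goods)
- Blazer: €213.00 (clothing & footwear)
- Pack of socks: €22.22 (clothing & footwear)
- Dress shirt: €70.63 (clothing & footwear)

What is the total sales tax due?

€8.49

Winter coat €194.35: clothing & footwear → 0% + 0% district = 0% → €0.00
Wall clock €59.45: all other goods → 7% + 0% district = 7% → €4.16
Throat lozenges €4.77: OTC medicine → 9.5% + 2.5% district = 12% → €0.57
Snow pants €60.84: clothing & footwear → 0% + 0% district = 0% → €0.00
Vitamin D (90 ct) €9.45: OTC medicine → 9.5% + 2.5% district = 12% → €1.13
Cardigan €60.57: clothing & footwear → 0% + 0% district = 0% → €0.00
Scented candle €18.67: all other goods → 7% + 0% district = 7% → €1.31
Extension cord €18.86: all other goods → 7% + 0% district = 7% → €1.32
Blazer €213.00: clothing & footwear → 0% + 0% district = 0% → €0.00
Pack of socks €22.22: clothing & footwear → 0% + 0% district = 0% → €0.00
Dress shirt €70.63: clothing & footwear → 0% + 0% district = 0% → €0.00
Total tax = €4.16 + €0.57 + €1.13 + €1.31 + €1.32 = €8.49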